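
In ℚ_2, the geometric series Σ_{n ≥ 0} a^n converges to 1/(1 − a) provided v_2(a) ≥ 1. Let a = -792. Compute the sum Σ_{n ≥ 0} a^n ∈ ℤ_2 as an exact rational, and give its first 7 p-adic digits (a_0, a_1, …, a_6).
Σ a^n = 1/(1 − a) = 1/793;  first 7 digits = (1, 0, 0, 1, 0, 1, 0)

v_2(a) = 3 ≥ 1, so the series converges in ℤ_2 to 1/(1 − a) = 1/(1 − (-792)) = 1/793. Expand this rational in ℤ_2: compute digits iteratively via d_i = x_i mod 2, x_{i+1} = (x_i − d_i)/2. The first 7 digits are (1, 0, 0, 1, 0, 1, 0).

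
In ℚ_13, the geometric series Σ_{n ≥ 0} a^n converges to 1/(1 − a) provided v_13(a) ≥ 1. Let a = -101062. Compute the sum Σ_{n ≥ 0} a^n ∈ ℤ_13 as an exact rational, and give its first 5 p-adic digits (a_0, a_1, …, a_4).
Σ a^n = 1/(1 − a) = 1/101063;  first 5 digits = (1, 0, 0, 6, 9)

v_13(a) = 3 ≥ 1, so the series converges in ℤ_13 to 1/(1 − a) = 1/(1 − (-101062)) = 1/101063. Expand this rational in ℤ_13: compute digits iteratively via d_i = x_i mod 13, x_{i+1} = (x_i − d_i)/13. The first 5 digits are (1, 0, 0, 6, 9).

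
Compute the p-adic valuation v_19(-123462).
v_19(-123462) = 3

v_19(n) is the largest exponent k such that 19^k divides n. Factor out: -123462 = -19^3 · 18. (Sign doesn't affect v_p.) So v_19(-123462) = 3.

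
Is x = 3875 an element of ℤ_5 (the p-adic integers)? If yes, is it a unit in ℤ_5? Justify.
x ∈ ℤ_5 but not a unit; v_5(x) = 3 > 0

ℤ_5 = {x ∈ ℚ_5 : v_5(x) ≥ 0} and ℤ_5^× = {x ∈ ℤ_5 : v_5(x) = 0}. Here v_5(3875) = v_5(num) − v_5(den) = 3; compare against these criteria.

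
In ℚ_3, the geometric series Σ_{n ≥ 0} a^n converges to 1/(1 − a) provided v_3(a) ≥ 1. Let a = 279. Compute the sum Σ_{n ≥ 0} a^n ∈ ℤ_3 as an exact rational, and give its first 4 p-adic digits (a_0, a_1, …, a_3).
Σ a^n = 1/(1 − a) = -1/278;  first 4 digits = (1, 0, 1, 1)

v_3(a) = 2 ≥ 1, so the series converges in ℤ_3 to 1/(1 − a) = 1/(1 − 279) = -1/278. Expand this rational in ℤ_3: compute digits iteratively via d_i = x_i mod 3, x_{i+1} = (x_i − d_i)/3. The first 4 digits are (1, 0, 1, 1).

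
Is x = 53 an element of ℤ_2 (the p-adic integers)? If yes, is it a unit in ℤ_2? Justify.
x ∈ ℤ_2^× (unit); v_2(x) = 0

ℤ_2 = {x ∈ ℚ_2 : v_2(x) ≥ 0} and ℤ_2^× = {x ∈ ℤ_2 : v_2(x) = 0}. Here v_2(53) = v_2(num) − v_2(den) = 0; compare against these criteria.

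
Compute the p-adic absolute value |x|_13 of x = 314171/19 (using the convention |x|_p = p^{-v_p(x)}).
|314171/19|_13 = 1/28561

Step 1 — compute v_13(x) by factoring powers of 13 out of the numerator and denominator: v_13(314171/19) = 4. Step 2 — apply |x|_p = p^{-v_p(x)} = 13^{-4} = 1/28561.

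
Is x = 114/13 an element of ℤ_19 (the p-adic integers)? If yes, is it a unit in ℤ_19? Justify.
x ∈ ℤ_19 but not a unit; v_19(x) = 1 > 0

ℤ_19 = {x ∈ ℚ_19 : v_19(x) ≥ 0} and ℤ_19^× = {x ∈ ℤ_19 : v_19(x) = 0}. Here v_19(114/13) = v_19(num) − v_19(den) = 1; compare against these criteria.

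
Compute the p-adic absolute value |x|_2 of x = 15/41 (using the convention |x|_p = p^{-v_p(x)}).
|15/41|_2 = 1

Step 1 — compute v_2(x) by factoring powers of 2 out of the numerator and denominator: v_2(15/41) = 0. Step 2 — apply |x|_p = p^{-v_p(x)} = 2^{0} = 1.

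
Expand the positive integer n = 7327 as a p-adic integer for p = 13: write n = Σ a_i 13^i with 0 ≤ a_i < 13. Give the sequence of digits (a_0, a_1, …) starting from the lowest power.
(a_0, a_1, …) = (8, 4, 4, 3)

Repeated division by 13 gives the digits low-to-high: 7327 = 8 + 4·13^1 + 4·13^2 + 3·13^3. Digit sequence: (8, 4, 4, 3).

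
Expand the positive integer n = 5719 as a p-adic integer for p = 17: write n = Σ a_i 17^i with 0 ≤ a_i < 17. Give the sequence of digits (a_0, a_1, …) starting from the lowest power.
(a_0, a_1, …) = (7, 13, 2, 1)

Repeated division by 17 gives the digits low-to-high: 5719 = 7 + 13·17^1 + 2·17^2 + 1·17^3. Digit sequence: (7, 13, 2, 1).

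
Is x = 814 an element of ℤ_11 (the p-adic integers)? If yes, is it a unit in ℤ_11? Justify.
x ∈ ℤ_11 but not a unit; v_11(x) = 1 > 0

ℤ_11 = {x ∈ ℚ_11 : v_11(x) ≥ 0} and ℤ_11^× = {x ∈ ℤ_11 : v_11(x) = 0}. Here v_11(814) = v_11(num) − v_11(den) = 1; compare against these criteria.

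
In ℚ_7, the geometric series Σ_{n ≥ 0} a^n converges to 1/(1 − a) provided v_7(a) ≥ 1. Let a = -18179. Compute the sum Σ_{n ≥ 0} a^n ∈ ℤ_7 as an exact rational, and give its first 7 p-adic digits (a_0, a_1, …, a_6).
Σ a^n = 1/(1 − a) = 1/18180;  first 7 digits = (1, 0, 0, 3, 6, 5, 1)

v_7(a) = 3 ≥ 1, so the series converges in ℤ_7 to 1/(1 − a) = 1/(1 − (-18179)) = 1/18180. Expand this rational in ℤ_7: compute digits iteratively via d_i = x_i mod 7, x_{i+1} = (x_i − d_i)/7. The first 7 digits are (1, 0, 0, 3, 6, 5, 1).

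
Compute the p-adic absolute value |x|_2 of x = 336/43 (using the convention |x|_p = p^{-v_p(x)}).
|336/43|_2 = 1/16

Step 1 — compute v_2(x) by factoring powers of 2 out of the numerator and denominator: v_2(336/43) = 4. Step 2 — apply |x|_p = p^{-v_p(x)} = 2^{-4} = 1/16.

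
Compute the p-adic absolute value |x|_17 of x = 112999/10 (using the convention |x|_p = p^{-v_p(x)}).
|112999/10|_17 = 1/4913

Step 1 — compute v_17(x) by factoring powers of 17 out of the numerator and denominator: v_17(112999/10) = 3. Step 2 — apply |x|_p = p^{-v_p(x)} = 17^{-3} = 1/4913.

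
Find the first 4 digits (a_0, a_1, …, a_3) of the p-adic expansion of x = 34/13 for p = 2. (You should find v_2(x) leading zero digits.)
(a_0, …, a_3) = (0, 1, 0, 1)

v_2(34/13) = 1, so a_0 = ... = a_0 = 0. Factor out: x = 2^1 · u with u = 17/13 a unit in ℤ_2. Expand u iteratively via a_{v+i} = u_i mod 2, u_{i+1} = (u_i − a_{v+i})/2:
  u_0 = 17/13;  a_1 = 1;  u_1 = (u_0 − 1)/2 = 2/13
  u_1 = 2/13;  a_2 = 0;  u_2 = (u_1 − 0)/2 = 1/13
  u_2 = 1/13;  a_3 = 1;  u_3 = (u_2 − 1)/2 = -6/13
Digits: (0, 1, 0, 1).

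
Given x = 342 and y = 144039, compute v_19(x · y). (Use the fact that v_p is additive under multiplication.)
v_19(49261338) = 4

v_p(x) = 1 (factor: 342 = 19^1 · 18); v_p(y) = 3 (factor: 144039 = 19^3 · 21). Additivity: v_p(xy) = v_p(x) + v_p(y) = 1 + 3 = 4. (Direct check: xy = 49261338 = 19^4 · (378).)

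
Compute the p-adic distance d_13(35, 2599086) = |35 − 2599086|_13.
d_13(35, 2599086) = 1/371293

Step 1 — x − y = 35 − 2599086 = -2599051. Step 2 — v_13(-2599051) = 5 (factor: -2599051 = −(13^5 · 7); the sign does not affect v_p). Step 3 — |x − y|_13 = 13^{-5} = 1/371293.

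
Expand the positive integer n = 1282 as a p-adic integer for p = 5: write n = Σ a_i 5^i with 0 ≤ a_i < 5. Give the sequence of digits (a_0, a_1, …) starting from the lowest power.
(a_0, a_1, …) = (2, 1, 1, 0, 2)

Repeated division by 5 gives the digits low-to-high: 1282 = 2 + 1·5^1 + 1·5^2 + 2·5^4. Digit sequence: (2, 1, 1, 0, 2).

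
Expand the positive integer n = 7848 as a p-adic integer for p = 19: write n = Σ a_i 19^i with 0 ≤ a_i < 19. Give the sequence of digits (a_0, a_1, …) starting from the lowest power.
(a_0, a_1, …) = (1, 14, 2, 1)

Repeated division by 19 gives the digits low-to-high: 7848 = 1 + 14·19^1 + 2·19^2 + 1·19^3. Digit sequence: (1, 14, 2, 1).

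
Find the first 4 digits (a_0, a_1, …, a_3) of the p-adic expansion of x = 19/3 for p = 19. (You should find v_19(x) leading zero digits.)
(a_0, …, a_3) = (0, 13, 12, 12)

v_19(19/3) = 1, so a_0 = ... = a_0 = 0. Factor out: x = 19^1 · u with u = 1/3 a unit in ℤ_19. Expand u iteratively via a_{v+i} = u_i mod 19, u_{i+1} = (u_i − a_{v+i})/19:
  u_0 = 1/3;  a_1 = 13;  u_1 = (u_0 − 13)/19 = -2/3
  u_1 = -2/3;  a_2 = 12;  u_2 = (u_1 − 12)/19 = -2/3
  u_2 = -2/3;  a_3 = 12;  u_3 = (u_2 − 12)/19 = -2/3
Digits: (0, 13, 12, 12).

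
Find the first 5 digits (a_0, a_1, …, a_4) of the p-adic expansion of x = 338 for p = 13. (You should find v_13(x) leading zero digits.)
(a_0, …, a_4) = (0, 0, 2, 0, 0)

v_13(338) = 2, so a_0 = ... = a_1 = 0. Factor out: x = 13^2 · u with u = 2 a unit in ℤ_13. Expand u iteratively via a_{v+i} = u_i mod 13, u_{i+1} = (u_i − a_{v+i})/13:
  u_0 = 2;  a_2 = 2;  u_1 = (u_0 − 2)/13 = 0
  u_1 = 0;  a_3 = 0;  u_2 = (u_1 − 0)/13 = 0
  u_2 = 0;  a_4 = 0;  u_3 = (u_2 − 0)/13 = 0
Digits: (0, 0, 2, 0, 0).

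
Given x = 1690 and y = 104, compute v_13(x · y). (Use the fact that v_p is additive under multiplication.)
v_13(175760) = 3

v_p(x) = 2 (factor: 1690 = 13^2 · 10); v_p(y) = 1 (factor: 104 = 13^1 · 8). Additivity: v_p(xy) = v_p(x) + v_p(y) = 2 + 1 = 3. (Direct check: xy = 175760 = 13^3 · (80).)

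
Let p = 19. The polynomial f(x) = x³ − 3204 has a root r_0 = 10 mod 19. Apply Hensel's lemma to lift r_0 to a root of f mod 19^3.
r_2 = 1986 (mod 6859)

Hensel: r_{i+1} = r_i − f(r_i)/f′(r_i) mod 19^{i+2}, where f′(x) = 3x². Iterate:
  r_0 = 10 (mod 19)
  r_1 = 181 (mod 361)
  r_2 = 1986 (mod 6859)
Final: r = 1986 with f(r) ≡ 0 mod 19^3.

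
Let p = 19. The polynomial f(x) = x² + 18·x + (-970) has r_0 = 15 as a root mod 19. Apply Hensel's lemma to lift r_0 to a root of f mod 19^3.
r_2 = 5658 (mod 6859)

Hensel: r_{i+1} = r_i − f(r_i)·(f′(r_i))^{-1} mod 19^{i+2}, f′(x) = 2x + 18. Iterate:
  r_0 = 15 (mod 19)
  r_1 = 243 (mod 361)
  r_2 = 5658 (mod 6859)
Final: r = 5658 satisfies f(r) ≡ 0 mod 19^3.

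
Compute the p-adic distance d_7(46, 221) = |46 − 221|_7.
d_7(46, 221) = 1/7

Step 1 — x − y = 46 − 221 = -175. Step 2 — v_7(-175) = 1 (factor: -175 = −(7^1 · 25); the sign does not affect v_p). Step 3 — |x − y|_7 = 7^{-1} = 1/7.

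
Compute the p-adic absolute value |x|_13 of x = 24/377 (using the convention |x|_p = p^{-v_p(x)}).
|24/377|_13 = 13

Step 1 — compute v_13(x) by factoring powers of 13 out of the numerator and denominator: v_13(24/377) = -1. Step 2 — apply |x|_p = p^{-v_p(x)} = 13^{1} = 13.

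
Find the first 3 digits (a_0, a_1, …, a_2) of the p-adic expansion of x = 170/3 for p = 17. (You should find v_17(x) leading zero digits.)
(a_0, …, a_2) = (0, 9, 11)

v_17(170/3) = 1, so a_0 = ... = a_0 = 0. Factor out: x = 17^1 · u with u = 10/3 a unit in ℤ_17. Expand u iteratively via a_{v+i} = u_i mod 17, u_{i+1} = (u_i − a_{v+i})/17:
  u_0 = 10/3;  a_1 = 9;  u_1 = (u_0 − 9)/17 = -1/3
  u_1 = -1/3;  a_2 = 11;  u_2 = (u_1 − 11)/17 = -2/3
Digits: (0, 9, 11).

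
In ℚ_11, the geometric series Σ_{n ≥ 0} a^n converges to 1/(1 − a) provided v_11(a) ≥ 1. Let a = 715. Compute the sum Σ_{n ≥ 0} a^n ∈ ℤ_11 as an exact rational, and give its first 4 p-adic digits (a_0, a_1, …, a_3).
Σ a^n = 1/(1 − a) = -1/714;  first 4 digits = (1, 10, 6, 9)

v_11(a) = 1 ≥ 1, so the series converges in ℤ_11 to 1/(1 − a) = 1/(1 − 715) = -1/714. Expand this rational in ℤ_11: compute digits iteratively via d_i = x_i mod 11, x_{i+1} = (x_i − d_i)/11. The first 4 digits are (1, 10, 6, 9).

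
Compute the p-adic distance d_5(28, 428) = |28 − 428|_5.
d_5(28, 428) = 1/25

Step 1 — x − y = 28 − 428 = -400. Step 2 — v_5(-400) = 2 (factor: -400 = −(5^2 · 16); the sign does not affect v_p). Step 3 — |x − y|_5 = 5^{-2} = 1/25.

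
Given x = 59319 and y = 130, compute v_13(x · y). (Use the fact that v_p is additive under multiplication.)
v_13(7711470) = 4

v_p(x) = 3 (factor: 59319 = 13^3 · 27); v_p(y) = 1 (factor: 130 = 13^1 · 10). Additivity: v_p(xy) = v_p(x) + v_p(y) = 3 + 1 = 4. (Direct check: xy = 7711470 = 13^4 · (270).)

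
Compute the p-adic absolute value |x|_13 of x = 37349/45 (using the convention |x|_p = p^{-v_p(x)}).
|37349/45|_13 = 1/2197

Step 1 — compute v_13(x) by factoring powers of 13 out of the numerator and denominator: v_13(37349/45) = 3. Step 2 — apply |x|_p = p^{-v_p(x)} = 13^{-3} = 1/2197.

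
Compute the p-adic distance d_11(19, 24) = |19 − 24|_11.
d_11(19, 24) = 1

Step 1 — x − y = 19 − 24 = -5. Step 2 — v_11(-5) = 0 (factor: -5 = −(11^0 · 5); the sign does not affect v_p). Step 3 — |x − y|_11 = 11^{0} = 1.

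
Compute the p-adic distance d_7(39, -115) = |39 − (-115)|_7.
d_7(39, -115) = 1/7

Step 1 — x − y = 39 − (-115) = 154. Step 2 — v_7(154) = 1 (factor: 154 = (7^1 · 22); the sign does not affect v_p). Step 3 — |x − y|_7 = 7^{-1} = 1/7.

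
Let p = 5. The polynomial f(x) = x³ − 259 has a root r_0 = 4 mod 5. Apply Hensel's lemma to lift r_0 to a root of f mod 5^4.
r_3 = 444 (mod 625)

Hensel: r_{i+1} = r_i − f(r_i)/f′(r_i) mod 5^{i+2}, where f′(x) = 3x². Iterate:
  r_0 = 4 (mod 5)
  r_1 = 19 (mod 25)
  r_2 = 69 (mod 125)
  r_3 = 444 (mod 625)
Final: r = 444 with f(r) ≡ 0 mod 5^4.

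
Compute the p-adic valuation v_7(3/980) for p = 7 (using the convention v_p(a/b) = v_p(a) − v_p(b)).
v_7(3/980) = -2

Factor powers of 7 from the numerator and denominator of the reduced fraction: 3 = 7^0 · 3 and 980 = 7^2 · 20. Apply v_p(a/b) = v_p(a) − v_p(b): v_7(3/980) = 0 − 2 = -2.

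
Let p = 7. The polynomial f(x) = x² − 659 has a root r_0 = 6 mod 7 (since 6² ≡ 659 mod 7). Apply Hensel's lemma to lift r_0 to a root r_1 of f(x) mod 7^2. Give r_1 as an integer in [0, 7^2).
r_1 = 13 (mod 49)

Hensel's recurrence: r_{i+1} = r_i − f(r_i)·(f′(r_i))^{-1} mod 7^{i+2}, with f′(x) = 2x. Iterate:
  r_0 = 6 (mod 7)
  r_1 = 13 (mod 49)
Final: r_1 = 13, and one checks f(r_1) ≡ 0 mod 7^2.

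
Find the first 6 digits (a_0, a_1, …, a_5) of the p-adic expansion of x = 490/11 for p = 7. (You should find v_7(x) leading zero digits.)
(a_0, …, a_5) = (0, 0, 6, 5, 3, 2)

v_7(490/11) = 2, so a_0 = ... = a_1 = 0. Factor out: x = 7^2 · u with u = 10/11 a unit in ℤ_7. Expand u iteratively via a_{v+i} = u_i mod 7, u_{i+1} = (u_i − a_{v+i})/7:
  u_0 = 10/11;  a_2 = 6;  u_1 = (u_0 − 6)/7 = -8/11
  u_1 = -8/11;  a_3 = 5;  u_2 = (u_1 − 5)/7 = -9/11
  u_2 = -9/11;  a_4 = 3;  u_3 = (u_2 − 3)/7 = -6/11
  u_3 = -6/11;  a_5 = 2;  u_4 = (u_3 − 2)/7 = -4/11
Digits: (0, 0, 6, 5, 3, 2).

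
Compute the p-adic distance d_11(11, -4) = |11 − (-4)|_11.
d_11(11, -4) = 1

Step 1 — x − y = 11 − (-4) = 15. Step 2 — v_11(15) = 0 (factor: 15 = (11^0 · 15); the sign does not affect v_p). Step 3 — |x − y|_11 = 11^{0} = 1.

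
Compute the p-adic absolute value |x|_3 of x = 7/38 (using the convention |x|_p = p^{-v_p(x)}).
|7/38|_3 = 1

Step 1 — compute v_3(x) by factoring powers of 3 out of the numerator and denominator: v_3(7/38) = 0. Step 2 — apply |x|_p = p^{-v_p(x)} = 3^{0} = 1.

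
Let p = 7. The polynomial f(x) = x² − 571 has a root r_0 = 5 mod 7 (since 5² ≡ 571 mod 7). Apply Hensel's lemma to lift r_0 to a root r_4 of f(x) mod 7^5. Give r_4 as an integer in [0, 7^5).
r_4 = 14103 (mod 16807)

Hensel's recurrence: r_{i+1} = r_i − f(r_i)·(f′(r_i))^{-1} mod 7^{i+2}, with f′(x) = 2x. Iterate:
  r_0 = 5 (mod 7)
  r_1 = 40 (mod 49)
  r_2 = 40 (mod 343)
  r_3 = 2098 (mod 2401)
  r_4 = 14103 (mod 16807)
Final: r_4 = 14103, and one checks f(r_4) ≡ 0 mod 7^5.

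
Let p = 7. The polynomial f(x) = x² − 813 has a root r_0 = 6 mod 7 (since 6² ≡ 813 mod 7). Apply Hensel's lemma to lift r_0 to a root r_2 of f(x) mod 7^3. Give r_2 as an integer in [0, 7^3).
r_2 = 34 (mod 343)

Hensel's recurrence: r_{i+1} = r_i − f(r_i)·(f′(r_i))^{-1} mod 7^{i+2}, with f′(x) = 2x. Iterate:
  r_0 = 6 (mod 7)
  r_1 = 34 (mod 49)
  r_2 = 34 (mod 343)
Final: r_2 = 34, and one checks f(r_2) ≡ 0 mod 7^3.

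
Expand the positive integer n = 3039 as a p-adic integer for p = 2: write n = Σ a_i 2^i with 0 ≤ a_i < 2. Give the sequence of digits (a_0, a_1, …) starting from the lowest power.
(a_0, a_1, …) = (1, 1, 1, 1, 1, 0, 1, 1, 1, 1, 0, 1)

Repeated division by 2 gives the digits low-to-high: 3039 = 1 + 1·2^1 + 1·2^2 + 1·2^3 + 1·2^4 + 1·2^6 + 1·2^7 + 1·2^8 + 1·2^9 + 1·2^11. Digit sequence: (1, 1, 1, 1, 1, 0, 1, 1, 1, 1, 0, 1).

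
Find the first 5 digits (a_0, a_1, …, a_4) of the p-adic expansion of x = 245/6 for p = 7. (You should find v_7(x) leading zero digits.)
(a_0, …, a_4) = (0, 0, 2, 1, 1)

v_7(245/6) = 2, so a_0 = ... = a_1 = 0. Factor out: x = 7^2 · u with u = 5/6 a unit in ℤ_7. Expand u iteratively via a_{v+i} = u_i mod 7, u_{i+1} = (u_i − a_{v+i})/7:
  u_0 = 5/6;  a_2 = 2;  u_1 = (u_0 − 2)/7 = -1/6
  u_1 = -1/6;  a_3 = 1;  u_2 = (u_1 − 1)/7 = -1/6
  u_2 = -1/6;  a_4 = 1;  u_3 = (u_2 − 1)/7 = -1/6
Digits: (0, 0, 2, 1, 1).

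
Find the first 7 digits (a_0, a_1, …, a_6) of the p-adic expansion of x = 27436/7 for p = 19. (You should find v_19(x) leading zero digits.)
(a_0, …, a_6) = (0, 0, 0, 6, 16, 10, 13)

v_19(27436/7) = 3, so a_0 = ... = a_2 = 0. Factor out: x = 19^3 · u with u = 4/7 a unit in ℤ_19. Expand u iteratively via a_{v+i} = u_i mod 19, u_{i+1} = (u_i − a_{v+i})/19:
  u_0 = 4/7;  a_3 = 6;  u_1 = (u_0 − 6)/19 = -2/7
  u_1 = -2/7;  a_4 = 16;  u_2 = (u_1 − 16)/19 = -6/7
  u_2 = -6/7;  a_5 = 10;  u_3 = (u_2 − 10)/19 = -4/7
  u_3 = -4/7;  a_6 = 13;  u_4 = (u_3 − 13)/19 = -5/7
Digits: (0, 0, 0, 6, 16, 10, 13).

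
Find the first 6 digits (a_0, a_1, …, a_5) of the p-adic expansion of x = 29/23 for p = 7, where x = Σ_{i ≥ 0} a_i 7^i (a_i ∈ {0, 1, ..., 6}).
(a_0, …, a_5) = (4, 6, 0, 2, 0, 3)

v_7(29/23) = 0 (numerator and denominator both coprime to 7), so x ∈ ℤ_7^×. Compute digits iteratively via a_i = x_i mod 7, x_{i+1} = (x_i − a_i)/7, with x_0 = x:
  x_0 = 29/23;  a_0 = 4;  x_1 = (x_0 − 4)/7 = -9/23
  x_1 = -9/23;  a_1 = 6;  x_2 = (x_1 − 6)/7 = -21/23
  x_2 = -21/23;  a_2 = 0;  x_3 = (x_2 − 0)/7 = -3/23
  x_3 = -3/23;  a_3 = 2;  x_4 = (x_3 − 2)/7 = -7/23
  x_4 = -7/23;  a_4 = 0;  x_5 = (x_4 − 0)/7 = -1/23
  x_5 = -1/23;  a_5 = 3;  x_6 = (x_5 − 3)/7 = -10/23
Digits: (4, 6, 0, 2, 0, 3).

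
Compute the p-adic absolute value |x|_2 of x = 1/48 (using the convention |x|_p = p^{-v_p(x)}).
|1/48|_2 = 16

Step 1 — compute v_2(x) by factoring powers of 2 out of the numerator and denominator: v_2(1/48) = -4. Step 2 — apply |x|_p = p^{-v_p(x)} = 2^{4} = 16.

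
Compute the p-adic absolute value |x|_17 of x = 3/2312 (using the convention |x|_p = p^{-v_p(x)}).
|3/2312|_17 = 289

Step 1 — compute v_17(x) by factoring powers of 17 out of the numerator and denominator: v_17(3/2312) = -2. Step 2 — apply |x|_p = p^{-v_p(x)} = 17^{2} = 289.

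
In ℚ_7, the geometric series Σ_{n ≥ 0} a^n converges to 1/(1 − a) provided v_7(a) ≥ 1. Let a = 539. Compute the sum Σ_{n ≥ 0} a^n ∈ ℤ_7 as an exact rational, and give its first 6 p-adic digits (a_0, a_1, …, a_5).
Σ a^n = 1/(1 − a) = -1/538;  first 6 digits = (1, 0, 4, 1, 2, 3)

v_7(a) = 2 ≥ 1, so the series converges in ℤ_7 to 1/(1 − a) = 1/(1 − 539) = -1/538. Expand this rational in ℤ_7: compute digits iteratively via d_i = x_i mod 7, x_{i+1} = (x_i − d_i)/7. The first 6 digits are (1, 0, 4, 1, 2, 3).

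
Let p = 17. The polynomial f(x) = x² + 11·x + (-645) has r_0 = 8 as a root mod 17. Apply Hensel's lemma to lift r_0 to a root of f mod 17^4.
r_3 = 39737 (mod 83521)

Hensel: r_{i+1} = r_i − f(r_i)·(f′(r_i))^{-1} mod 17^{i+2}, f′(x) = 2x + 11. Iterate:
  r_0 = 8 (mod 17)
  r_1 = 144 (mod 289)
  r_2 = 433 (mod 4913)
  r_3 = 39737 (mod 83521)
Final: r = 39737 satisfies f(r) ≡ 0 mod 17^4.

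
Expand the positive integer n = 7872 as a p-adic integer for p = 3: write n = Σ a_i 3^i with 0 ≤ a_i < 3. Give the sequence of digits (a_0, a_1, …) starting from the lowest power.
(a_0, a_1, …) = (0, 2, 1, 0, 1, 2, 1, 0, 1)

Repeated division by 3 gives the digits low-to-high: 7872 = 2·3^1 + 1·3^2 + 1·3^4 + 2·3^5 + 1·3^6 + 1·3^8. Digit sequence: (0, 2, 1, 0, 1, 2, 1, 0, 1).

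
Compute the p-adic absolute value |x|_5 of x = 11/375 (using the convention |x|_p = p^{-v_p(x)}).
|11/375|_5 = 125

Step 1 — compute v_5(x) by factoring powers of 5 out of the numerator and denominator: v_5(11/375) = -3. Step 2 — apply |x|_p = p^{-v_p(x)} = 5^{3} = 125.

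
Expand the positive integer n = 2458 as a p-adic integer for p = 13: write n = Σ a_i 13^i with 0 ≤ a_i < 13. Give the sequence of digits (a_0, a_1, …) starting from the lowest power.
(a_0, a_1, …) = (1, 7, 1, 1)

Repeated division by 13 gives the digits low-to-high: 2458 = 1 + 7·13^1 + 1·13^2 + 1·13^3. Digit sequence: (1, 7, 1, 1).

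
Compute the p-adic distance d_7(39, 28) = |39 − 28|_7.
d_7(39, 28) = 1

Step 1 — x − y = 39 − 28 = 11. Step 2 — v_7(11) = 0 (factor: 11 = (7^0 · 11); the sign does not affect v_p). Step 3 — |x − y|_7 = 7^{0} = 1.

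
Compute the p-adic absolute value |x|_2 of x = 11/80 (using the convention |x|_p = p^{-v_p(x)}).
|11/80|_2 = 16

Step 1 — compute v_2(x) by factoring powers of 2 out of the numerator and denominator: v_2(11/80) = -4. Step 2 — apply |x|_p = p^{-v_p(x)} = 2^{4} = 16.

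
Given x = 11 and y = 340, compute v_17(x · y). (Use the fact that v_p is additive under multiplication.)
v_17(3740) = 1

v_p(x) = 0 (factor: 11 = 17^0 · 11); v_p(y) = 1 (factor: 340 = 17^1 · 20). Additivity: v_p(xy) = v_p(x) + v_p(y) = 0 + 1 = 1. (Direct check: xy = 3740 = 17^1 · (220).)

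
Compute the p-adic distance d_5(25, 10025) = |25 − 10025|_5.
d_5(25, 10025) = 1/625

Step 1 — x − y = 25 − 10025 = -10000. Step 2 — v_5(-10000) = 4 (factor: -10000 = −(5^4 · 16); the sign does not affect v_p). Step 3 — |x − y|_5 = 5^{-4} = 1/625.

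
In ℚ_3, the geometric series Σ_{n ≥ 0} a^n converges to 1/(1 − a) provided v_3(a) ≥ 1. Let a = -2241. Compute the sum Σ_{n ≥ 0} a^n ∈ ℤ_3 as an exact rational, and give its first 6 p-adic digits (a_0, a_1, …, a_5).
Σ a^n = 1/(1 − a) = 1/2242;  first 6 digits = (1, 0, 0, 1, 2, 2)

v_3(a) = 3 ≥ 1, so the series converges in ℤ_3 to 1/(1 − a) = 1/(1 − (-2241)) = 1/2242. Expand this rational in ℤ_3: compute digits iteratively via d_i = x_i mod 3, x_{i+1} = (x_i − d_i)/3. The first 6 digits are (1, 0, 0, 1, 2, 2).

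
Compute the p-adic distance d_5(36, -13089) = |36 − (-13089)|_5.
d_5(36, -13089) = 1/625

Step 1 — x − y = 36 − (-13089) = 13125. Step 2 — v_5(13125) = 4 (factor: 13125 = (5^4 · 21); the sign does not affect v_p). Step 3 — |x − y|_5 = 5^{-4} = 1/625.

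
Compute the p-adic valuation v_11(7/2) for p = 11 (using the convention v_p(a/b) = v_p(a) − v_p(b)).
v_11(7/2) = 0

Factor powers of 11 from the numerator and denominator of the reduced fraction: 7 = 11^0 · 7 and 2 = 11^0 · 2. Apply v_p(a/b) = v_p(a) − v_p(b): v_11(7/2) = 0 − 0 = 0.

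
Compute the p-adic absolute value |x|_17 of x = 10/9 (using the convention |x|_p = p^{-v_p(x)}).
|10/9|_17 = 1

Step 1 — compute v_17(x) by factoring powers of 17 out of the numerator and denominator: v_17(10/9) = 0. Step 2 — apply |x|_p = p^{-v_p(x)} = 17^{0} = 1.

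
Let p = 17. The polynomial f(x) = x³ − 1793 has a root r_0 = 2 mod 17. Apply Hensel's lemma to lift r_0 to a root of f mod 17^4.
r_3 = 13806 (mod 83521)

Hensel: r_{i+1} = r_i − f(r_i)/f′(r_i) mod 17^{i+2}, where f′(x) = 3x². Iterate:
  r_0 = 2 (mod 17)
  r_1 = 223 (mod 289)
  r_2 = 3980 (mod 4913)
  r_3 = 13806 (mod 83521)
Final: r = 13806 with f(r) ≡ 0 mod 17^4.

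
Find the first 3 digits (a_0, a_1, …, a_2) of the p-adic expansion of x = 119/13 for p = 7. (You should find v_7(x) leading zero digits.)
(a_0, …, a_2) = (0, 4, 5)

v_7(119/13) = 1, so a_0 = ... = a_0 = 0. Factor out: x = 7^1 · u with u = 17/13 a unit in ℤ_7. Expand u iteratively via a_{v+i} = u_i mod 7, u_{i+1} = (u_i − a_{v+i})/7:
  u_0 = 17/13;  a_1 = 4;  u_1 = (u_0 − 4)/7 = -5/13
  u_1 = -5/13;  a_2 = 5;  u_2 = (u_1 − 5)/7 = -10/13
Digits: (0, 4, 5).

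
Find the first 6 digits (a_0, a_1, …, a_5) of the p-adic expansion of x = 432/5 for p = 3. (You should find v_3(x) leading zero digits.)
(a_0, …, a_5) = (0, 0, 0, 2, 1, 1)

v_3(432/5) = 3, so a_0 = ... = a_2 = 0. Factor out: x = 3^3 · u with u = 16/5 a unit in ℤ_3. Expand u iteratively via a_{v+i} = u_i mod 3, u_{i+1} = (u_i − a_{v+i})/3:
  u_0 = 16/5;  a_3 = 2;  u_1 = (u_0 − 2)/3 = 2/5
  u_1 = 2/5;  a_4 = 1;  u_2 = (u_1 − 1)/3 = -1/5
  u_2 = -1/5;  a_5 = 1;  u_3 = (u_2 − 1)/3 = -2/5
Digits: (0, 0, 0, 2, 1, 1).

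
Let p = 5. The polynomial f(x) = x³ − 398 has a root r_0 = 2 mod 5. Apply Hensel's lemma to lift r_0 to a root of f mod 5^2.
r_1 = 22 (mod 25)

Hensel: r_{i+1} = r_i − f(r_i)/f′(r_i) mod 5^{i+2}, where f′(x) = 3x². Iterate:
  r_0 = 2 (mod 5)
  r_1 = 22 (mod 25)
Final: r = 22 with f(r) ≡ 0 mod 5^2.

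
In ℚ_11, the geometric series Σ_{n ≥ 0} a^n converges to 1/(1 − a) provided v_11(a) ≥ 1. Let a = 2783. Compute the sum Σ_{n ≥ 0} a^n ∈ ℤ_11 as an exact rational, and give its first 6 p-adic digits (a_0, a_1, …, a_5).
Σ a^n = 1/(1 − a) = -1/2782;  first 6 digits = (1, 0, 1, 2, 1, 4)

v_11(a) = 2 ≥ 1, so the series converges in ℤ_11 to 1/(1 − a) = 1/(1 − 2783) = -1/2782. Expand this rational in ℤ_11: compute digits iteratively via d_i = x_i mod 11, x_{i+1} = (x_i − d_i)/11. The first 6 digits are (1, 0, 1, 2, 1, 4).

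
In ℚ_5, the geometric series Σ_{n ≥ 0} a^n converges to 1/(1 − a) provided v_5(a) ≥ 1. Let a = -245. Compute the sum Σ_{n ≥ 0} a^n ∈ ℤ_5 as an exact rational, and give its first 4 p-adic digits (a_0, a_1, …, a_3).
Σ a^n = 1/(1 − a) = 1/246;  first 4 digits = (1, 1, 1, 4)

v_5(a) = 1 ≥ 1, so the series converges in ℤ_5 to 1/(1 − a) = 1/(1 − (-245)) = 1/246. Expand this rational in ℤ_5: compute digits iteratively via d_i = x_i mod 5, x_{i+1} = (x_i − d_i)/5. The first 4 digits are (1, 1, 1, 4).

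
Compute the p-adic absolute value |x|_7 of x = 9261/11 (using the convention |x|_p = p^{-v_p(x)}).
|9261/11|_7 = 1/343

Step 1 — compute v_7(x) by factoring powers of 7 out of the numerator and denominator: v_7(9261/11) = 3. Step 2 — apply |x|_p = p^{-v_p(x)} = 7^{-3} = 1/343.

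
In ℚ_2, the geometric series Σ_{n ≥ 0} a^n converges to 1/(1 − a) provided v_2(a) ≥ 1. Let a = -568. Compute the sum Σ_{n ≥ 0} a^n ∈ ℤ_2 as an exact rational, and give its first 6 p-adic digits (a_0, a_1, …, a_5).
Σ a^n = 1/(1 − a) = 1/569;  first 6 digits = (1, 0, 0, 1, 0, 0)

v_2(a) = 3 ≥ 1, so the series converges in ℤ_2 to 1/(1 − a) = 1/(1 − (-568)) = 1/569. Expand this rational in ℤ_2: compute digits iteratively via d_i = x_i mod 2, x_{i+1} = (x_i − d_i)/2. The first 6 digits are (1, 0, 0, 1, 0, 0).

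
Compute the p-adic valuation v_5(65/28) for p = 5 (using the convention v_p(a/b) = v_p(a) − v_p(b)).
v_5(65/28) = 1

Factor powers of 5 from the numerator and denominator of the reduced fraction: 65 = 5^1 · 13 and 28 = 5^0 · 28. Apply v_p(a/b) = v_p(a) − v_p(b): v_5(65/28) = 1 − 0 = 1.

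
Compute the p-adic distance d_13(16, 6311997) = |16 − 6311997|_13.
d_13(16, 6311997) = 1/371293

Step 1 — x − y = 16 − 6311997 = -6311981. Step 2 — v_13(-6311981) = 5 (factor: -6311981 = −(13^5 · 17); the sign does not affect v_p). Step 3 — |x − y|_13 = 13^{-5} = 1/371293.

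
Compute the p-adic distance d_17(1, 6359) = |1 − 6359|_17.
d_17(1, 6359) = 1/289

Step 1 — x − y = 1 − 6359 = -6358. Step 2 — v_17(-6358) = 2 (factor: -6358 = −(17^2 · 22); the sign does not affect v_p). Step 3 — |x − y|_17 = 17^{-2} = 1/289.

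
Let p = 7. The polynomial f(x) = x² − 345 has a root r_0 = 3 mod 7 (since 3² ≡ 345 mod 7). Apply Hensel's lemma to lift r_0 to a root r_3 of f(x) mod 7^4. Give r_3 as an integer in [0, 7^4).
r_3 = 1823 (mod 2401)

Hensel's recurrence: r_{i+1} = r_i − f(r_i)·(f′(r_i))^{-1} mod 7^{i+2}, with f′(x) = 2x. Iterate:
  r_0 = 3 (mod 7)
  r_1 = 10 (mod 49)
  r_2 = 108 (mod 343)
  r_3 = 1823 (mod 2401)
Final: r_3 = 1823, and one checks f(r_3) ≡ 0 mod 7^4.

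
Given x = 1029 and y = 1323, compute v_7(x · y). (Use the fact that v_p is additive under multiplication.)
v_7(1361367) = 5

v_p(x) = 3 (factor: 1029 = 7^3 · 3); v_p(y) = 2 (factor: 1323 = 7^2 · 27). Additivity: v_p(xy) = v_p(x) + v_p(y) = 3 + 2 = 5. (Direct check: xy = 1361367 = 7^5 · (81).)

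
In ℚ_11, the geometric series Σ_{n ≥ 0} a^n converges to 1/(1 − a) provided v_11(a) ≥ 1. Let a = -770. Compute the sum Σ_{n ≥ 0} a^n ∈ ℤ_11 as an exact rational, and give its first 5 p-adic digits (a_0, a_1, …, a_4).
Σ a^n = 1/(1 − a) = 1/771;  first 5 digits = (1, 7, 9, 6, 2)

v_11(a) = 1 ≥ 1, so the series converges in ℤ_11 to 1/(1 − a) = 1/(1 − (-770)) = 1/771. Expand this rational in ℤ_11: compute digits iteratively via d_i = x_i mod 11, x_{i+1} = (x_i − d_i)/11. The first 5 digits are (1, 7, 9, 6, 2).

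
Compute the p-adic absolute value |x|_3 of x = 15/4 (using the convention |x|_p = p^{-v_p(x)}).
|15/4|_3 = 1/3

Step 1 — compute v_3(x) by factoring powers of 3 out of the numerator and denominator: v_3(15/4) = 1. Step 2 — apply |x|_p = p^{-v_p(x)} = 3^{-1} = 1/3.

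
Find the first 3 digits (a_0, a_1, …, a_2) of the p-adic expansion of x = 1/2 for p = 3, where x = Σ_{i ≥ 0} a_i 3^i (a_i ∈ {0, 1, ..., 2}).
(a_0, …, a_2) = (2, 1, 1)

v_3(1/2) = 0 (numerator and denominator both coprime to 3), so x ∈ ℤ_3^×. Compute digits iteratively via a_i = x_i mod 3, x_{i+1} = (x_i − a_i)/3, with x_0 = x:
  x_0 = 1/2;  a_0 = 2;  x_1 = (x_0 − 2)/3 = -1/2
  x_1 = -1/2;  a_1 = 1;  x_2 = (x_1 − 1)/3 = -1/2
  x_2 = -1/2;  a_2 = 1;  x_3 = (x_2 − 1)/3 = -1/2
Digits: (2, 1, 1).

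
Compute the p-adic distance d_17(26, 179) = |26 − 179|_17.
d_17(26, 179) = 1/17

Step 1 — x − y = 26 − 179 = -153. Step 2 — v_17(-153) = 1 (factor: -153 = −(17^1 · 9); the sign does not affect v_p). Step 3 — |x − y|_17 = 17^{-1} = 1/17.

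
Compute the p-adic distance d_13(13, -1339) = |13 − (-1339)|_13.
d_13(13, -1339) = 1/169

Step 1 — x − y = 13 − (-1339) = 1352. Step 2 — v_13(1352) = 2 (factor: 1352 = (13^2 · 8); the sign does not affect v_p). Step 3 — |x − y|_13 = 13^{-2} = 1/169.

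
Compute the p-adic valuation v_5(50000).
v_5(50000) = 5

v_5(n) is the largest exponent k such that 5^k divides n. Factor out: 50000 = 5^5 · 16. (Sign doesn't affect v_p.) So v_5(50000) = 5.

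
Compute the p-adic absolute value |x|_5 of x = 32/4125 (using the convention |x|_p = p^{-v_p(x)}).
|32/4125|_5 = 125

Step 1 — compute v_5(x) by factoring powers of 5 out of the numerator and denominator: v_5(32/4125) = -3. Step 2 — apply |x|_p = p^{-v_p(x)} = 5^{3} = 125.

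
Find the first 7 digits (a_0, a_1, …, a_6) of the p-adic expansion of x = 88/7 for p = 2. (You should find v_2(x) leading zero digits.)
(a_0, …, a_6) = (0, 0, 0, 1, 0, 1, 1)

v_2(88/7) = 3, so a_0 = ... = a_2 = 0. Factor out: x = 2^3 · u with u = 11/7 a unit in ℤ_2. Expand u iteratively via a_{v+i} = u_i mod 2, u_{i+1} = (u_i − a_{v+i})/2:
  u_0 = 11/7;  a_3 = 1;  u_1 = (u_0 − 1)/2 = 2/7
  u_1 = 2/7;  a_4 = 0;  u_2 = (u_1 − 0)/2 = 1/7
  u_2 = 1/7;  a_5 = 1;  u_3 = (u_2 − 1)/2 = -3/7
  u_3 = -3/7;  a_6 = 1;  u_4 = (u_3 − 1)/2 = -5/7
Digits: (0, 0, 0, 1, 0, 1, 1).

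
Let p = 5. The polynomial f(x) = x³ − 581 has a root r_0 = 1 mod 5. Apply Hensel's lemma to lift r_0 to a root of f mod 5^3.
r_2 = 11 (mod 125)

Hensel: r_{i+1} = r_i − f(r_i)/f′(r_i) mod 5^{i+2}, where f′(x) = 3x². Iterate:
  r_0 = 1 (mod 5)
  r_1 = 11 (mod 25)
  r_2 = 11 (mod 125)
Final: r = 11 with f(r) ≡ 0 mod 5^3.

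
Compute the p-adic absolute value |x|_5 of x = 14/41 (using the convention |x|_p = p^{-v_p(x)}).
|14/41|_5 = 1

Step 1 — compute v_5(x) by factoring powers of 5 out of the numerator and denominator: v_5(14/41) = 0. Step 2 — apply |x|_p = p^{-v_p(x)} = 5^{0} = 1.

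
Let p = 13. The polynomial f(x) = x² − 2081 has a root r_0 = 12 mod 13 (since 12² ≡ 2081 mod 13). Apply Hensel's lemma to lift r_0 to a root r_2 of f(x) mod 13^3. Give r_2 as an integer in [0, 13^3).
r_2 = 1494 (mod 2197)

Hensel's recurrence: r_{i+1} = r_i − f(r_i)·(f′(r_i))^{-1} mod 13^{i+2}, with f′(x) = 2x. Iterate:
  r_0 = 12 (mod 13)
  r_1 = 142 (mod 169)
  r_2 = 1494 (mod 2197)
Final: r_2 = 1494, and one checks f(r_2) ≡ 0 mod 13^3.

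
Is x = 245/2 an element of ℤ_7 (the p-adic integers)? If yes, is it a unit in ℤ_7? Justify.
x ∈ ℤ_7 but not a unit; v_7(x) = 2 > 0

ℤ_7 = {x ∈ ℚ_7 : v_7(x) ≥ 0} and ℤ_7^× = {x ∈ ℤ_7 : v_7(x) = 0}. Here v_7(245/2) = v_7(num) − v_7(den) = 2; compare against these criteria.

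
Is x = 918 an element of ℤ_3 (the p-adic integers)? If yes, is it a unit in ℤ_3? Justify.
x ∈ ℤ_3 but not a unit; v_3(x) = 3 > 0

ℤ_3 = {x ∈ ℚ_3 : v_3(x) ≥ 0} and ℤ_3^× = {x ∈ ℤ_3 : v_3(x) = 0}. Here v_3(918) = v_3(num) − v_3(den) = 3; compare against these criteria.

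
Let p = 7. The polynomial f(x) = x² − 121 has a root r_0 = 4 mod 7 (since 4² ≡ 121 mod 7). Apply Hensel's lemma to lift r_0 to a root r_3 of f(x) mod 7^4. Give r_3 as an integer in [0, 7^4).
r_3 = 11 (mod 2401)

Hensel's recurrence: r_{i+1} = r_i − f(r_i)·(f′(r_i))^{-1} mod 7^{i+2}, with f′(x) = 2x. Iterate:
  r_0 = 4 (mod 7)
  r_1 = 11 (mod 49)
  r_2 = 11 (mod 343)
  r_3 = 11 (mod 2401)
Final: r_3 = 11, and one checks f(r_3) ≡ 0 mod 7^4.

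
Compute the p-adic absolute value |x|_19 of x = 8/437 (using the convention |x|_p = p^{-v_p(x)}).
|8/437|_19 = 19

Step 1 — compute v_19(x) by factoring powers of 19 out of the numerator and denominator: v_19(8/437) = -1. Step 2 — apply |x|_p = p^{-v_p(x)} = 19^{1} = 19.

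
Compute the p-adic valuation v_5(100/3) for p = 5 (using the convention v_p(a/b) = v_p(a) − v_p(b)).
v_5(100/3) = 2

Factor powers of 5 from the numerator and denominator of the reduced fraction: 100 = 5^2 · 4 and 3 = 5^0 · 3. Apply v_p(a/b) = v_p(a) − v_p(b): v_5(100/3) = 2 − 0 = 2.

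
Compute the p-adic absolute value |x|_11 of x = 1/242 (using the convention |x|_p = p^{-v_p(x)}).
|1/242|_11 = 121

Step 1 — compute v_11(x) by factoring powers of 11 out of the numerator and denominator: v_11(1/242) = -2. Step 2 — apply |x|_p = p^{-v_p(x)} = 11^{2} = 121.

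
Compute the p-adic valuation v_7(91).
v_7(91) = 1

v_7(n) is the largest exponent k such that 7^k divides n. Factor out: 91 = 7^1 · 13. (Sign doesn't affect v_p.) So v_7(91) = 1.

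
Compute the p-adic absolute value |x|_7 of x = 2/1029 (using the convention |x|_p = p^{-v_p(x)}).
|2/1029|_7 = 343

Step 1 — compute v_7(x) by factoring powers of 7 out of the numerator and denominator: v_7(2/1029) = -3. Step 2 — apply |x|_p = p^{-v_p(x)} = 7^{3} = 343.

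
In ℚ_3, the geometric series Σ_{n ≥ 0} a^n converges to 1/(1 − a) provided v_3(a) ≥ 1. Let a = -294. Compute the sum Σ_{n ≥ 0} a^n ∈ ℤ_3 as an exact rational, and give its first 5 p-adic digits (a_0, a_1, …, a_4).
Σ a^n = 1/(1 − a) = 1/295;  first 5 digits = (1, 1, 1, 2, 2)

v_3(a) = 1 ≥ 1, so the series converges in ℤ_3 to 1/(1 − a) = 1/(1 − (-294)) = 1/295. Expand this rational in ℤ_3: compute digits iteratively via d_i = x_i mod 3, x_{i+1} = (x_i − d_i)/3. The first 5 digits are (1, 1, 1, 2, 2).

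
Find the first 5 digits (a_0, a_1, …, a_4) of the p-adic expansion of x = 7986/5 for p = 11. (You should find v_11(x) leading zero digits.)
(a_0, …, a_4) = (0, 0, 0, 10, 8)

v_11(7986/5) = 3, so a_0 = ... = a_2 = 0. Factor out: x = 11^3 · u with u = 6/5 a unit in ℤ_11. Expand u iteratively via a_{v+i} = u_i mod 11, u_{i+1} = (u_i − a_{v+i})/11:
  u_0 = 6/5;  a_3 = 10;  u_1 = (u_0 − 10)/11 = -4/5
  u_1 = -4/5;  a_4 = 8;  u_2 = (u_1 − 8)/11 = -4/5
Digits: (0, 0, 0, 10, 8).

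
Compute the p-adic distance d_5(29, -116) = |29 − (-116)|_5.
d_5(29, -116) = 1/5

Step 1 — x − y = 29 − (-116) = 145. Step 2 — v_5(145) = 1 (factor: 145 = (5^1 · 29); the sign does not affect v_p). Step 3 — |x − y|_5 = 5^{-1} = 1/5.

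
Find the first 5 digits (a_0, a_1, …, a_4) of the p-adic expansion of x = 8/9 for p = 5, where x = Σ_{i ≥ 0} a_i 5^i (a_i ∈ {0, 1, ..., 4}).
(a_0, …, a_4) = (2, 2, 4, 3, 2)

v_5(8/9) = 0 (numerator and denominator both coprime to 5), so x ∈ ℤ_5^×. Compute digits iteratively via a_i = x_i mod 5, x_{i+1} = (x_i − a_i)/5, with x_0 = x:
  x_0 = 8/9;  a_0 = 2;  x_1 = (x_0 − 2)/5 = -2/9
  x_1 = -2/9;  a_1 = 2;  x_2 = (x_1 − 2)/5 = -4/9
  x_2 = -4/9;  a_2 = 4;  x_3 = (x_2 − 4)/5 = -8/9
  x_3 = -8/9;  a_3 = 3;  x_4 = (x_3 − 3)/5 = -7/9
  x_4 = -7/9;  a_4 = 2;  x_5 = (x_4 − 2)/5 = -5/9
Digits: (2, 2, 4, 3, 2).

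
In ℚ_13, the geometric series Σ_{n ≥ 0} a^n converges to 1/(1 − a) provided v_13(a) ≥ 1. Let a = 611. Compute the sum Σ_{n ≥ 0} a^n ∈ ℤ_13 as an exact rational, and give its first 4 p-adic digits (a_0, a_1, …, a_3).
Σ a^n = 1/(1 − a) = -1/610;  first 4 digits = (1, 8, 2, 6)

v_13(a) = 1 ≥ 1, so the series converges in ℤ_13 to 1/(1 − a) = 1/(1 − 611) = -1/610. Expand this rational in ℤ_13: compute digits iteratively via d_i = x_i mod 13, x_{i+1} = (x_i − d_i)/13. The first 4 digits are (1, 8, 2, 6).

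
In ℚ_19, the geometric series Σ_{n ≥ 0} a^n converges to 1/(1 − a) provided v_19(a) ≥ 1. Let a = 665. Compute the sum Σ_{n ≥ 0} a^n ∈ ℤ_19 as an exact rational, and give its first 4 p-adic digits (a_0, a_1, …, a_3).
Σ a^n = 1/(1 − a) = -1/664;  first 4 digits = (1, 16, 10, 18)

v_19(a) = 1 ≥ 1, so the series converges in ℤ_19 to 1/(1 − a) = 1/(1 − 665) = -1/664. Expand this rational in ℤ_19: compute digits iteratively via d_i = x_i mod 19, x_{i+1} = (x_i − d_i)/19. The first 4 digits are (1, 16, 10, 18).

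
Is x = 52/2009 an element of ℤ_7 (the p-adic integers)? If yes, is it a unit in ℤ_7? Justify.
x ∉ ℤ_7 (v_7(x) = -2 < 0)

ℤ_7 = {x ∈ ℚ_7 : v_7(x) ≥ 0} and ℤ_7^× = {x ∈ ℤ_7 : v_7(x) = 0}. Here v_7(52/2009) = v_7(num) − v_7(den) = -2; compare against these criteria.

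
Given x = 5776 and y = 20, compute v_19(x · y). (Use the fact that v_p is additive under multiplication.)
v_19(115520) = 2

v_p(x) = 2 (factor: 5776 = 19^2 · 16); v_p(y) = 0 (factor: 20 = 19^0 · 20). Additivity: v_p(xy) = v_p(x) + v_p(y) = 2 + 0 = 2. (Direct check: xy = 115520 = 19^2 · (320).)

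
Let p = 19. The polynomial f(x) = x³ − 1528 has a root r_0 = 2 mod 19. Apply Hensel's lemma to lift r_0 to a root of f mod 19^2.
r_1 = 249 (mod 361)

Hensel: r_{i+1} = r_i − f(r_i)/f′(r_i) mod 19^{i+2}, where f′(x) = 3x². Iterate:
  r_0 = 2 (mod 19)
  r_1 = 249 (mod 361)
Final: r = 249 with f(r) ≡ 0 mod 19^2.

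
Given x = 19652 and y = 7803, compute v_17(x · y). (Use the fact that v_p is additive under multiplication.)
v_17(153344556) = 5

v_p(x) = 3 (factor: 19652 = 17^3 · 4); v_p(y) = 2 (factor: 7803 = 17^2 · 27). Additivity: v_p(xy) = v_p(x) + v_p(y) = 3 + 2 = 5. (Direct check: xy = 153344556 = 17^5 · (108).)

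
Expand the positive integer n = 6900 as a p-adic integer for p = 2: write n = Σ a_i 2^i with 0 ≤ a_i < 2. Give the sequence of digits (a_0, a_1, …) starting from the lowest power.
(a_0, a_1, …) = (0, 0, 1, 0, 1, 1, 1, 1, 0, 1, 0, 1, 1)

Repeated division by 2 gives the digits low-to-high: 6900 = 1·2^2 + 1·2^4 + 1·2^5 + 1·2^6 + 1·2^7 + 1·2^9 + 1·2^11 + 1·2^12. Digit sequence: (0, 0, 1, 0, 1, 1, 1, 1, 0, 1, 0, 1, 1).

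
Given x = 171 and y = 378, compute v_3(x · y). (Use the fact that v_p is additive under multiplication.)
v_3(64638) = 5

v_p(x) = 2 (factor: 171 = 3^2 · 19); v_p(y) = 3 (factor: 378 = 3^3 · 14). Additivity: v_p(xy) = v_p(x) + v_p(y) = 2 + 3 = 5. (Direct check: xy = 64638 = 3^5 · (266).)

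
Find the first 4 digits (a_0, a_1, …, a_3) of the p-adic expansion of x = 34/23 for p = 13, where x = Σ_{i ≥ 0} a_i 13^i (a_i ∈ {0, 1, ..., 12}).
(a_0, …, a_3) = (6, 7, 0, 9)

v_13(34/23) = 0 (numerator and denominator both coprime to 13), so x ∈ ℤ_13^×. Compute digits iteratively via a_i = x_i mod 13, x_{i+1} = (x_i − a_i)/13, with x_0 = x:
  x_0 = 34/23;  a_0 = 6;  x_1 = (x_0 − 6)/13 = -8/23
  x_1 = -8/23;  a_1 = 7;  x_2 = (x_1 − 7)/13 = -13/23
  x_2 = -13/23;  a_2 = 0;  x_3 = (x_2 − 0)/13 = -1/23
  x_3 = -1/23;  a_3 = 9;  x_4 = (x_3 − 9)/13 = -16/23
Digits: (6, 7, 0, 9).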